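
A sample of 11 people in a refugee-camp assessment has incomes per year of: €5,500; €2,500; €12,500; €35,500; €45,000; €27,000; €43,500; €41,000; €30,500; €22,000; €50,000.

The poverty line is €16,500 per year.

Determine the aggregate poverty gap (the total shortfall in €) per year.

€29,000

Poor units: €2,500, €5,500, €12,500 (q = 3 of N = 11).
Individual gaps: 16500−2500 = 14000; 16500−5500 = 11000; 16500−12500 = 4000.
Aggregate gap = €29,000.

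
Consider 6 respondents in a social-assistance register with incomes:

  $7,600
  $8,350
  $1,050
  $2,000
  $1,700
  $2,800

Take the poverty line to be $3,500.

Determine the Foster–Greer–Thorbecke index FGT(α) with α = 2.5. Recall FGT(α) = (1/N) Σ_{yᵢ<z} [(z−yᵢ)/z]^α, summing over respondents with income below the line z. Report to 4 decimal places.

Incomes under z: $1,050, $1,700, $2,000, $2,800 (q = 4 of N = 6).
Gap ratios (z−y)/z: (3500−1050)/3500 = 0.7000; (3500−1700)/3500 = 0.5143; (3500−2000)/3500 = 0.4286; (3500−2800)/3500 = 0.2000.
Raised to α = 2.5: 0.40996; 0.18968; 0.12024; 0.01789.
Sum = 0.737770; FGT(2.5) = 0.737770 / 6 = 0.1230.

0.1230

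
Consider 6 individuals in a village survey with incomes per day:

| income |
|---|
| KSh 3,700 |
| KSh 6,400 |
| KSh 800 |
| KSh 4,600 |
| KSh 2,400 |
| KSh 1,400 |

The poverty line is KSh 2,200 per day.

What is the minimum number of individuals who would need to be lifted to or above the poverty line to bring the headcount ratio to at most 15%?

2

Currently q = 2 of N = 6 are below the line (H = 0.333).
A headcount ratio of at most 15% allows at most ⌊0.15 × 6⌋ = 0 poor individuals.
So at least 2 − 0 = 2 must be lifted.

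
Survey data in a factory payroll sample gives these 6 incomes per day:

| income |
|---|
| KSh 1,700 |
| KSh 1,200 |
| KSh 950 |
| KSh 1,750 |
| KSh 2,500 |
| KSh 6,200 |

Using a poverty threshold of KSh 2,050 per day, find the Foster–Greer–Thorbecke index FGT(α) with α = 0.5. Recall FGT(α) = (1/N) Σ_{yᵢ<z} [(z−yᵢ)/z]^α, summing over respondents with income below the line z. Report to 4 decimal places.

Below z: KSh 950, KSh 1,200, KSh 1,700, KSh 1,750 (q = 4 of N = 6).
Shortfall ratios: (2050−950)/2050 = 0.5366; (2050−1200)/2050 = 0.4146; (2050−1700)/2050 = 0.1707; (2050−1750)/2050 = 0.1463.
Raised to α = 0.5: 0.73252; 0.64392; 0.41320; 0.38255.
Sum = 2.172184; FGT(0.5) = 2.172184 / 6 = 0.3620.

0.3620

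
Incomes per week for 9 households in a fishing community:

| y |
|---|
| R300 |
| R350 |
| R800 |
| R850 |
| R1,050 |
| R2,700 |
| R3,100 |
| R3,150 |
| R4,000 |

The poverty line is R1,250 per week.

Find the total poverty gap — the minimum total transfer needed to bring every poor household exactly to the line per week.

R2,900

Below z: R300, R350, R800, R850, R1,050 (q = 5 of N = 9).
Individual gaps: 1250−300 = 950; 1250−350 = 900; 1250−800 = 450; 1250−850 = 400; 1250−1050 = 200.
Aggregate gap = R2,900.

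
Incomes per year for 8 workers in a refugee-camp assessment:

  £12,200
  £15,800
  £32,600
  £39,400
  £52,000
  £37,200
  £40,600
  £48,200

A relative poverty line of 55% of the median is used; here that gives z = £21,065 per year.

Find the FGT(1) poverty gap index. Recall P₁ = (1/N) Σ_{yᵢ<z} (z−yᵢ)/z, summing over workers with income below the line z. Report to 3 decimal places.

Poor units: £12,200, £15,800 (q = 2 of N = 8).
Gap ratios (z−y)/z: (21065−12200)/21065 = 0.4208; (21065−15800)/21065 = 0.2499.
Sum of shortfalls = 0.670781; P₁ averages over all N: 0.670781 / 8 = 0.084.

0.084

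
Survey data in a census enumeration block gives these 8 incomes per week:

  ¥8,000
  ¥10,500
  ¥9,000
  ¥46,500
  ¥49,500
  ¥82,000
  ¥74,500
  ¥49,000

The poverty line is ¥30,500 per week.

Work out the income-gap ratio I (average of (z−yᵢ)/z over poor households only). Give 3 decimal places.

0.699

Below z: ¥8,000, ¥9,000, ¥10,500 (q = 3 of N = 8).
Relative gaps: 0.7377, 0.7049, 0.6557; sum = 2.098361.
The income-gap ratio divides by q (the poor only): 2.098361 / 3 = 0.699.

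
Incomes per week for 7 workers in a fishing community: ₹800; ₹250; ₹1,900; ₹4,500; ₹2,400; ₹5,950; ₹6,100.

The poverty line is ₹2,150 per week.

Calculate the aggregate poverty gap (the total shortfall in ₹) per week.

₹3,500

Below z: ₹250, ₹800, ₹1,900 (q = 3 of N = 7).
Individual gaps: 2150−250 = 1900; 2150−800 = 1350; 2150−1900 = 250.
Aggregate gap = ₹3,500.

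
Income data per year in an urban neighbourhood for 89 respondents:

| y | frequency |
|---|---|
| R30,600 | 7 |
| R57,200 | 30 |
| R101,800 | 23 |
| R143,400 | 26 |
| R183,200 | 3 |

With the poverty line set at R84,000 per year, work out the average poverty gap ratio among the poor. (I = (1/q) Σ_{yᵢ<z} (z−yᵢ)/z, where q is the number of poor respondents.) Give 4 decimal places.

Poor units: 7×R30,600, 30×R57,200 (q = 37 of N = 89).
Shortfall ratios (z−y)/z: 0.6357 (×7), 0.3190 (×30); sum = 14.021429.
I averages over the q = 37 poor units only: 14.021429 / 37 = 0.3790.

0.3790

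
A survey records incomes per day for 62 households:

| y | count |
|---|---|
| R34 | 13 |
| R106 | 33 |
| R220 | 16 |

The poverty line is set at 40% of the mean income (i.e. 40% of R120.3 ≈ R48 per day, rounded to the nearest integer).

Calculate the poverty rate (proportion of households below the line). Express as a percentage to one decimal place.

21.0%

13 of the 62 households have income below R48.
H = 13/62 = 21.0%.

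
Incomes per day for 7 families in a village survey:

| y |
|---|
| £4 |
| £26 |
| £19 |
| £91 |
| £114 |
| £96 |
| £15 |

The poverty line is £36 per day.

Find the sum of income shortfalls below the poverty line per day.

£80

Below the line: £4, £15, £19, £26 (q = 4 of N = 7).
Individual gaps: 36−4 = 32; 36−15 = 21; 36−19 = 17; 36−26 = 10.
Aggregate gap = £80.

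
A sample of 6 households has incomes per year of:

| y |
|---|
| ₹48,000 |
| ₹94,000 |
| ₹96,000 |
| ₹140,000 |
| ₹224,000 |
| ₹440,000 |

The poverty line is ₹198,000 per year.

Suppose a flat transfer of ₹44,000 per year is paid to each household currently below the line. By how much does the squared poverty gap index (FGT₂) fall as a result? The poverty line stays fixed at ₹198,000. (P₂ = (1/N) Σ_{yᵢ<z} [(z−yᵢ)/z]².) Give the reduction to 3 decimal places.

0.122

Before: below the line — ₹48,000, ₹94,000, ₹96,000, ₹140,000; squared poverty gap index (FGT₂) = 0.20017.
After the ₹44,000 transfer: below the line — ₹92,000, ₹138,000, ₹140,000, ₹184,000; squared poverty gap index (FGT₂) = 0.07821.
Reduction = 0.20017 − 0.07821 = 0.122.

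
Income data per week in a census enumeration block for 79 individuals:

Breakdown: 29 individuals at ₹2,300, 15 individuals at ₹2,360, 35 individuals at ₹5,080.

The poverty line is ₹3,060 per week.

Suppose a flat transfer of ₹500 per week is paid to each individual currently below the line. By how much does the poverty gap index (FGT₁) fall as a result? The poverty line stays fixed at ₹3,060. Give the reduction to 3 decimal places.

0.091

Before: below the line — 29×₹2,300, 15×₹2,360; poverty gap index (FGT₁) = 0.13461.
After the ₹500 transfer: below the line — 29×₹2,800, 15×₹2,860; poverty gap index (FGT₁) = 0.04360.
Reduction = 0.13461 − 0.04360 = 0.091.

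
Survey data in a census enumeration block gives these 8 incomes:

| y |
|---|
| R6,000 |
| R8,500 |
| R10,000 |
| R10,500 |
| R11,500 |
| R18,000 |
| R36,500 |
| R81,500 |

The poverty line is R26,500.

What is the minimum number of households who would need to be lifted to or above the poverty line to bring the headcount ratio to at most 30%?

6 of the 8 households are poor, so H = 6/8 = 0.750.
A headcount ratio of at most 30% allows at most ⌊0.30 × 8⌋ = 2 poor households.
So at least 6 − 2 = 4 must be lifted.

4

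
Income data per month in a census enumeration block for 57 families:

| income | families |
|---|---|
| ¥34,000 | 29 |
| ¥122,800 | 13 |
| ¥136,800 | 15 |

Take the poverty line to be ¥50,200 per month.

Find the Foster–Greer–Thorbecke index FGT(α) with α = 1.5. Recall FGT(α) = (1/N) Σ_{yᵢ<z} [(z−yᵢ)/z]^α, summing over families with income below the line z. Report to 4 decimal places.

0.0933

Below z: 29×¥34,000 (q = 29 of N = 57).
Shortfall ratios: (50200−34000)/50200 = 0.3227 (×29).
Raised to α = 1.5: 0.18332 (×29).
Sum = 5.316367; FGT(1.5) = 5.316367 / 57 = 0.0933.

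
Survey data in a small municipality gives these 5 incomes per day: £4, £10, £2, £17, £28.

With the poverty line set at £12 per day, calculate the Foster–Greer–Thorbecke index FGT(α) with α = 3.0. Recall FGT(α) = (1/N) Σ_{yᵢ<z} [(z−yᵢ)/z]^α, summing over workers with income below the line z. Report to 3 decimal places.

0.176

Poor units: £2, £4, £10 (q = 3 of N = 5).
Shortfall ratios: (12−2)/12 = 0.8333; (12−4)/12 = 0.6667; (12−10)/12 = 0.1667.
Raised to α = 3.0: 0.57870; 0.29630; 0.00463.
Sum = 0.879630; FGT(3.0) = 0.879630 / 5 = 0.176.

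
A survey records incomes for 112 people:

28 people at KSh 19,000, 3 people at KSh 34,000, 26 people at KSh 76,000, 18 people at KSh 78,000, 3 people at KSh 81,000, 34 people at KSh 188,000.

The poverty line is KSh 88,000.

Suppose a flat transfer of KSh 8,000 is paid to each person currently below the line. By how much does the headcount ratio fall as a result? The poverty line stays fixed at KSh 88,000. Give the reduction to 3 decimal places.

Before: below the line — 28×KSh 19,000, 3×KSh 34,000, 26×KSh 76,000, 18×KSh 78,000, 3×KSh 81,000; headcount ratio = 0.69643.
After the KSh 8,000 transfer: below the line — 28×KSh 27,000, 3×KSh 42,000, 26×KSh 84,000, 18×KSh 86,000; headcount ratio = 0.66964.
Reduction = 0.69643 − 0.66964 = 0.027.

0.027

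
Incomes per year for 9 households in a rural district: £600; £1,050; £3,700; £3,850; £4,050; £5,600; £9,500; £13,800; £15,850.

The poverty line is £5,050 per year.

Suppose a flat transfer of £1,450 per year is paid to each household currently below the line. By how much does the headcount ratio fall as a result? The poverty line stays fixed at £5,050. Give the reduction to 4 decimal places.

0.3333

Before: below the line — £600, £1,050, £3,700, £3,850, £4,050; headcount ratio = 0.555556.
After the £1,450 transfer: below the line — £2,050, £2,500; headcount ratio = 0.222222.
Reduction = 0.555556 − 0.222222 = 0.3333.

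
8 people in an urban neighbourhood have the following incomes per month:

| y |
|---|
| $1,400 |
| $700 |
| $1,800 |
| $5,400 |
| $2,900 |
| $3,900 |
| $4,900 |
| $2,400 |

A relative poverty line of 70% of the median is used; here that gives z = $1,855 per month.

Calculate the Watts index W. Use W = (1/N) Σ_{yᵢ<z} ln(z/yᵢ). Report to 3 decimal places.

0.161

Below z: $700, $1,400, $1,800 (q = 3 of N = 8).
Log gaps: ln(1855/700) = 0.9746; ln(1855/1400) = 0.2814; ln(1855/1800) = 0.0301.
W = 1.286070 / 8 = 0.161.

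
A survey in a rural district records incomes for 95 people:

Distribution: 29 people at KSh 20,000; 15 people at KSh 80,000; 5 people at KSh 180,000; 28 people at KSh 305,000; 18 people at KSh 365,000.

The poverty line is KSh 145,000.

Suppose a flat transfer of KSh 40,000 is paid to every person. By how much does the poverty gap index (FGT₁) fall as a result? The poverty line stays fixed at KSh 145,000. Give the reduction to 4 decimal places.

Before: below the line — 29×KSh 20,000, 15×KSh 80,000; poverty gap index (FGT₁) = 0.333938.
After the KSh 40,000 transfer: below the line — 29×KSh 60,000, 15×KSh 120,000; poverty gap index (FGT₁) = 0.206171.
Reduction = 0.333938 − 0.206171 = 0.1278.

0.1278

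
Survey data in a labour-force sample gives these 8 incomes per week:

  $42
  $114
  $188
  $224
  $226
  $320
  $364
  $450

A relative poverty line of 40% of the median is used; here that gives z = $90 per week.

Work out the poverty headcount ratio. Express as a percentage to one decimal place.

12.5%

1 of the 8 families have income below $90.
H = 1/8 = 12.5%.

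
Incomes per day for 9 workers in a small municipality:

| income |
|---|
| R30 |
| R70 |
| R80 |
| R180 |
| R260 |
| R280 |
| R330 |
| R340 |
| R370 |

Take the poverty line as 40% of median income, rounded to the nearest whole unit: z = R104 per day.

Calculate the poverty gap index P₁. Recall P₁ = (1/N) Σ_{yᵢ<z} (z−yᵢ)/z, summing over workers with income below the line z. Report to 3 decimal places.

Incomes under z: R30, R70, R80 (q = 3 of N = 9).
Gap ratios (z−y)/z: (104−30)/104 = 0.7115; (104−70)/104 = 0.3269; (104−80)/104 = 0.2308.
Sum of shortfalls = 1.269231; P₁ averages over all N: 1.269231 / 9 = 0.141.

0.141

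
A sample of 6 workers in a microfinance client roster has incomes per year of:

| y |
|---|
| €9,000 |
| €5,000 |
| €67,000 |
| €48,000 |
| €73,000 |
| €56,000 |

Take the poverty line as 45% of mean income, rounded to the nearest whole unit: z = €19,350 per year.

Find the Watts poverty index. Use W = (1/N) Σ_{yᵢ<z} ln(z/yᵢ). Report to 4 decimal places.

0.3531

Below z: €5,000, €9,000 (q = 2 of N = 6).
Log shortfalls: ln(19350/5000) = 1.3533; ln(19350/9000) = 0.7655.
W = 2.118722 / 6 = 0.3531.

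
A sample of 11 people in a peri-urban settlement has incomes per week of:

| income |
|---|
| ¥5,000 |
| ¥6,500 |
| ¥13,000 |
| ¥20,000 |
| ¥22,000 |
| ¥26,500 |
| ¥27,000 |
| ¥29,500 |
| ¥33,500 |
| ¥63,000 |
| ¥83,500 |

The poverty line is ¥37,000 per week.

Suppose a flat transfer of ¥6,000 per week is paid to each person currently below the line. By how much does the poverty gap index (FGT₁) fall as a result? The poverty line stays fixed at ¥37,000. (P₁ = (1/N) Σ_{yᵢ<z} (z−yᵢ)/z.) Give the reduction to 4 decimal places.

0.1265

Before: below the line — ¥5,000, ¥6,500, ¥13,000, ¥20,000, ¥22,000, ¥26,500, ¥27,000, ¥29,500, ¥33,500; poverty gap index (FGT₁) = 0.368550.
After the ¥6,000 transfer: below the line — ¥11,000, ¥12,500, ¥19,000, ¥26,000, ¥28,000, ¥32,500, ¥33,000, ¥35,500; poverty gap index (FGT₁) = 0.242015.
Reduction = 0.368550 − 0.242015 = 0.1265.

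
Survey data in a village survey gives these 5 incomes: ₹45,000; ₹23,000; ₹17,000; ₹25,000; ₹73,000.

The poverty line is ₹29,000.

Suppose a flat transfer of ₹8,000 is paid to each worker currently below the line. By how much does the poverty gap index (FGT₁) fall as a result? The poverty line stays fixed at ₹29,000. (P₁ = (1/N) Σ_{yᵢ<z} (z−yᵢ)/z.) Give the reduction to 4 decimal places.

Before: below the line — ₹17,000, ₹23,000, ₹25,000; poverty gap index (FGT₁) = 0.151724.
After the ₹8,000 transfer: below the line — ₹25,000; poverty gap index (FGT₁) = 0.027586.
Reduction = 0.151724 − 0.027586 = 0.1241.

0.1241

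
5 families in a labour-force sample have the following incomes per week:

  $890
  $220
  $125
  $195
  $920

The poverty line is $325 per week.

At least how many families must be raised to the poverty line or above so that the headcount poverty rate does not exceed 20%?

3 of the 5 families are poor, so H = 3/5 = 0.600.
A headcount ratio of at most 20% allows at most ⌊0.20 × 5⌋ = 1 poor families.
So at least 3 − 1 = 2 must be lifted.

2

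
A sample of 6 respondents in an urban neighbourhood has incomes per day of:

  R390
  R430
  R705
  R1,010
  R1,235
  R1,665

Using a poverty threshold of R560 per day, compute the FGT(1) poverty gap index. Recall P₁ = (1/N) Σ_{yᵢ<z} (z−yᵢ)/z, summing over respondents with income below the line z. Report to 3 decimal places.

0.089

Poor units: R390, R430 (q = 2 of N = 6).
Gap ratios (z−y)/z: (560−390)/560 = 0.3036; (560−430)/560 = 0.2321.
Σ = 0.535714. Dividing by the full population N = 6 gives P₁ = 0.089.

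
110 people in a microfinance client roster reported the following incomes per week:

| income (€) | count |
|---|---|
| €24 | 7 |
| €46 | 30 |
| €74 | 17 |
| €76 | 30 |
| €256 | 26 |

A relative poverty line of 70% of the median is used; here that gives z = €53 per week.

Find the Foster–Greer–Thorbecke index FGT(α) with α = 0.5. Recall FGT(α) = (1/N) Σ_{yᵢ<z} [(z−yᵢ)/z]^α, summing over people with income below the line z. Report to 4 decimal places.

0.1462

Incomes under z: 7×€24, 30×€46 (q = 37 of N = 110).
Normalized shortfalls: (53−24)/53 = 0.5472 (×7); (53−46)/53 = 0.1321 (×30).
Raised to α = 0.5: 0.73971 (×7); 0.36342 (×30).
Sum = 16.080622; FGT(0.5) = 16.080622 / 110 = 0.1462.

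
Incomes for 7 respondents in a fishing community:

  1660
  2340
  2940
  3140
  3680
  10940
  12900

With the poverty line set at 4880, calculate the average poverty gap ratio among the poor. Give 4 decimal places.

0.4361

Incomes under z: 1660, 2340, 2940, 3140, 3680 (q = 5 of N = 7).
Relative gaps: 0.6598, 0.5205, 0.3975, 0.3566, 0.2459; sum = 2.180328.
I averages over the q = 5 poor units only: 2.180328 / 5 = 0.4361.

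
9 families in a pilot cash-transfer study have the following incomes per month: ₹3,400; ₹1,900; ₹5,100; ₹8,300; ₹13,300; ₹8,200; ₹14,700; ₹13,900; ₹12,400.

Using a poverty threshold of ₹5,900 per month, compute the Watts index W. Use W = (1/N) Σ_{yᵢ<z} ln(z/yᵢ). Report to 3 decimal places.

0.203

Incomes under z: ₹1,900, ₹3,400, ₹5,100 (q = 3 of N = 9).
ln(z/y) terms: ln(5900/1900) = 1.1331; ln(5900/3400) = 0.5512; ln(5900/5100) = 0.1457.
W = 1.829987 / 9 = 0.203.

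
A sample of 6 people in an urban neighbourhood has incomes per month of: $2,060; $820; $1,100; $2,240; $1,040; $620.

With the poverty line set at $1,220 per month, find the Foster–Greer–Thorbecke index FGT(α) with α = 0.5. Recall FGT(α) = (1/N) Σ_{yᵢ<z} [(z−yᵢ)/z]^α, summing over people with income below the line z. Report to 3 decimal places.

0.329

Incomes under z: $620, $820, $1,040, $1,100 (q = 4 of N = 6).
Gap ratios (z−y)/z: (1220−620)/1220 = 0.4918; (1220−820)/1220 = 0.3279; (1220−1040)/1220 = 0.1475; (1220−1100)/1220 = 0.0984.
Raised to α = 0.5: 0.70129; 0.57260; 0.38411; 0.31363.
Sum = 1.971621; FGT(0.5) = 1.971621 / 6 = 0.329.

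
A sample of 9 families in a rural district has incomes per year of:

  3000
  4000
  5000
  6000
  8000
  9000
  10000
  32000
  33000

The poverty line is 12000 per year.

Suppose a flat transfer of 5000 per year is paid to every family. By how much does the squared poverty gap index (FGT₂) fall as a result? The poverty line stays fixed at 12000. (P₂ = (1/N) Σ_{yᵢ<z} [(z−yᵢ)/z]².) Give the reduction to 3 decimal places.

Before: below the line — 3000, 4000, 5000, 6000, 8000, 9000, 10000; squared poverty gap index (FGT₂) = 0.19985.
After the 5000 transfer: below the line — 8000, 9000, 10000, 11000; squared poverty gap index (FGT₂) = 0.02315.
Reduction = 0.19985 − 0.02315 = 0.177.

0.177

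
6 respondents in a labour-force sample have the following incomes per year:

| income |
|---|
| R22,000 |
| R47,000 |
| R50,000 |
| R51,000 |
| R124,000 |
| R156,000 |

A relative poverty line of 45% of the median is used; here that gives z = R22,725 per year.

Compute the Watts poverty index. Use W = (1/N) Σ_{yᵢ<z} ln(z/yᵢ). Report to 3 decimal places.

0.005

Below z: R22,000 (q = 1 of N = 6).
Log gaps: ln(22725/22000) = 0.0324.
W = 0.032423 / 6 = 0.005.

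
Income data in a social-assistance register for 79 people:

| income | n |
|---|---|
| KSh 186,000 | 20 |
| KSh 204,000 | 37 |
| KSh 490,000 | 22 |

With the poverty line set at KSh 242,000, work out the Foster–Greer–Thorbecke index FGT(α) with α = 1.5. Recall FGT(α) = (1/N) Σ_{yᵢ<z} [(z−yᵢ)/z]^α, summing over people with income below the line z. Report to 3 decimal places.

0.057

Incomes under z: 20×KSh 186,000, 37×KSh 204,000 (q = 57 of N = 79).
Shortfall ratios: (242000−186000)/242000 = 0.2314 (×20); (242000−204000)/242000 = 0.1570 (×37).
Raised to α = 1.5: 0.11132 (×20); 0.06222 (×37).
Sum = 4.528586; FGT(1.5) = 4.528586 / 79 = 0.057.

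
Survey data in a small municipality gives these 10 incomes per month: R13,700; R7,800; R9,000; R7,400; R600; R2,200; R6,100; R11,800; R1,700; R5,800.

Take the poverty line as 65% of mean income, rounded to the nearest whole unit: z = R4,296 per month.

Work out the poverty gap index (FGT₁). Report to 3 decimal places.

Below the line: R600, R1,700, R2,200 (q = 3 of N = 10).
Shortfall ratios: (4296−600)/4296 = 0.8603; (4296−1700)/4296 = 0.6043; (4296−2200)/4296 = 0.4879.
Sum of shortfalls = 1.952514; P₁ averages over all N: 1.952514 / 10 = 0.195.

0.195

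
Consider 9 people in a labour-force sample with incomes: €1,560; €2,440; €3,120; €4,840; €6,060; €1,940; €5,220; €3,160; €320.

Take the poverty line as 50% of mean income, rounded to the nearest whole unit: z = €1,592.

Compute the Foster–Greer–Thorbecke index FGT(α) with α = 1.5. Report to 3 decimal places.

0.080

Below z: €320, €1,560 (q = 2 of N = 9).
Relative gaps: (1592−320)/1592 = 0.7990; (1592−1560)/1592 = 0.0201.
Raised to α = 1.5: 0.71419; 0.00285.
Sum = 0.717044; FGT(1.5) = 0.717044 / 9 = 0.080.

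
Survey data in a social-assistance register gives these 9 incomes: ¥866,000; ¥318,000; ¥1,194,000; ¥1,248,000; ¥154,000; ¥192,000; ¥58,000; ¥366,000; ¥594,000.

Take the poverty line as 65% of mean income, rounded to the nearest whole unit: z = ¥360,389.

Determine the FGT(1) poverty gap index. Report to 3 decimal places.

Below the line: ¥58,000, ¥154,000, ¥192,000, ¥318,000 (q = 4 of N = 9).
Normalized shortfalls: (360389−58000)/360389 = 0.8391; (360389−154000)/360389 = 0.5727; (360389−192000)/360389 = 0.4672; (360389−318000)/360389 = 0.1176.
Sum of shortfalls = 1.996609; P₁ averages over all N: 1.996609 / 9 = 0.222.

0.222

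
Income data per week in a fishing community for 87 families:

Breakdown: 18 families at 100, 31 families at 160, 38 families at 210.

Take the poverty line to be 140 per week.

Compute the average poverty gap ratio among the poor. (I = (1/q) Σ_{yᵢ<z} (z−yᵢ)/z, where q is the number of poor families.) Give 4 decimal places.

Below the line: 18×100 (q = 18 of N = 87).
Relative gaps: 0.2857 (×18); sum = 5.142857.
The income-gap ratio divides by q (the poor only): 5.142857 / 18 = 0.2857.

0.2857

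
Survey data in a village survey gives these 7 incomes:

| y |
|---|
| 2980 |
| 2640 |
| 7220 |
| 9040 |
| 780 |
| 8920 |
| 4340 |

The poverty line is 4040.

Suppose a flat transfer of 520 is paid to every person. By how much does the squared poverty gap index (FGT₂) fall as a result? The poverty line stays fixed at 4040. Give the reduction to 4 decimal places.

Before: below the line — 780, 2640, 2980; squared poverty gap index (FGT₂) = 0.120009.
After the 520 transfer: below the line — 1300, 3160, 3500; squared poverty gap index (FGT₂) = 0.075042.
Reduction = 0.120009 − 0.075042 = 0.0450.

0.0450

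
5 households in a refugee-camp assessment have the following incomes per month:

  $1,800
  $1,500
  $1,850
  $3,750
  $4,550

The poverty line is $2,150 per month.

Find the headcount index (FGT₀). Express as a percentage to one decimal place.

3 of the 5 households have income below $2,150.
H = 3/5 = 60.0%.

60.0%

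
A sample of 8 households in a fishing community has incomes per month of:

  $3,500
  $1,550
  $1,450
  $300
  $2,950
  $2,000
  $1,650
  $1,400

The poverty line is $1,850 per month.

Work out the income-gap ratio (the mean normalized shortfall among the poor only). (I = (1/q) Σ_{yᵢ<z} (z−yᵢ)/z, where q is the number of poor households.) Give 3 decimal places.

0.314

Below the line: $300, $1,400, $1,450, $1,550, $1,650 (q = 5 of N = 8).
Relative gaps: 0.8378, 0.2432, 0.2162, 0.1622, 0.1081; sum = 1.567568.
The income-gap ratio divides by q (the poor only): 1.567568 / 5 = 0.314.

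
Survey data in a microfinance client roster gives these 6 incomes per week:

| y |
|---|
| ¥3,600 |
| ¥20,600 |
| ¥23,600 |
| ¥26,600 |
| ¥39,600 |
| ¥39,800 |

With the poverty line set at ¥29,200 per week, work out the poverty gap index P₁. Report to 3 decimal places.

Poor units: ¥3,600, ¥20,600, ¥23,600, ¥26,600 (q = 4 of N = 6).
Relative gaps: (29200−3600)/29200 = 0.8767; (29200−20600)/29200 = 0.2945; (29200−23600)/29200 = 0.1918; (29200−26600)/29200 = 0.0890.
Σ = 1.452055. Dividing by the full population N = 6 gives P₁ = 0.242.

0.242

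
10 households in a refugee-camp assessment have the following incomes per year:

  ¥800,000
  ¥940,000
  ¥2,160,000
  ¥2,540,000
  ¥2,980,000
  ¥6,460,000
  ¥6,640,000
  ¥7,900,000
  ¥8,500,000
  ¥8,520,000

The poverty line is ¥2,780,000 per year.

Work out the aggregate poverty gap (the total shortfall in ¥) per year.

Below the line: ¥800,000, ¥940,000, ¥2,160,000, ¥2,540,000 (q = 4 of N = 10).
Individual gaps: 2780000−800000 = 1980000; 2780000−940000 = 1840000; 2780000−2160000 = 620000; 2780000−2540000 = 240000.
Aggregate gap = ¥4,680,000.

¥4,680,000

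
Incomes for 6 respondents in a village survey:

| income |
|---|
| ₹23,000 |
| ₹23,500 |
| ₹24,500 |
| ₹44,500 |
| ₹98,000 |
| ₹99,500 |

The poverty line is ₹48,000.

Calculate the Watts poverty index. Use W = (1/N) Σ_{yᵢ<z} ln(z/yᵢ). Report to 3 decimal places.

0.366

Poor units: ₹23,000, ₹23,500, ₹24,500, ₹44,500 (q = 4 of N = 6).
Log shortfalls: ln(48000/23000) = 0.7357; ln(48000/23500) = 0.7142; ln(48000/24500) = 0.6725; ln(48000/44500) = 0.0757.
W = 2.198147 / 6 = 0.366.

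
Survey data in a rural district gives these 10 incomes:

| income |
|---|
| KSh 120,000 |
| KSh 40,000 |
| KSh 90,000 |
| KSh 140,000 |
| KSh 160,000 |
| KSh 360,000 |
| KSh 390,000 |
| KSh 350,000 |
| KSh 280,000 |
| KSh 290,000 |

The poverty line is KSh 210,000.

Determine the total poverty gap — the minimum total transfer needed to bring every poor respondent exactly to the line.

Below the line: KSh 40,000, KSh 90,000, KSh 120,000, KSh 140,000, KSh 160,000 (q = 5 of N = 10).
Individual gaps: 210000−40000 = 170000; 210000−90000 = 120000; 210000−120000 = 90000; 210000−140000 = 70000; 210000−160000 = 50000.
Aggregate gap = KSh 500,000.

KSh 500,000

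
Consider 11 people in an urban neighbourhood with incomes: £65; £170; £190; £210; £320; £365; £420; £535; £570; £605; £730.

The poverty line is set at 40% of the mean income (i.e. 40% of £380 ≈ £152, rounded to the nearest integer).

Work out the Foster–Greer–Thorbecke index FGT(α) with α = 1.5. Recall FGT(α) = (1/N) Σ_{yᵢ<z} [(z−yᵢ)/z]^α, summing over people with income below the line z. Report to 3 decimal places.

Below the line: £65 (q = 1 of N = 11).
Shortfall ratios: (152−65)/152 = 0.5724.
Raised to α = 1.5: 0.43303.
Sum = 0.433026; FGT(1.5) = 0.433026 / 11 = 0.039.

0.039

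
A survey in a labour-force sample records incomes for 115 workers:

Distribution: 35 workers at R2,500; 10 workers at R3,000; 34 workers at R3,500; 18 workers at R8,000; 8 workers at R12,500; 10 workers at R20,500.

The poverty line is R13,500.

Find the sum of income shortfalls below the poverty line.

Poor units: 35×R2,500, 10×R3,000, 34×R3,500, 18×R8,000, 8×R12,500 (q = 105 of N = 115).
Individual gaps: 35×(13500−2500) = 385000; 10×(13500−3000) = 105000; 34×(13500−3500) = 340000; 18×(13500−8000) = 99000; 8×(13500−12500) = 8000.
Aggregate gap = R937,000.

R937,000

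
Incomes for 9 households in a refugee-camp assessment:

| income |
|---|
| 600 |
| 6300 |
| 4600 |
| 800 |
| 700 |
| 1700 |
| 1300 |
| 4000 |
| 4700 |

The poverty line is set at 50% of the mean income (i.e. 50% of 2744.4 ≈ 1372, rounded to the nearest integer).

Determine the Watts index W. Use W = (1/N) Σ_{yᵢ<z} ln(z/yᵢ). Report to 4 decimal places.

Below the line: 600, 700, 800, 1300 (q = 4 of N = 9).
Log shortfalls: ln(1372/600) = 0.8271; ln(1372/700) = 0.6729; ln(1372/800) = 0.5394; ln(1372/1300) = 0.0539.
W = 2.093358 / 9 = 0.2326.

0.2326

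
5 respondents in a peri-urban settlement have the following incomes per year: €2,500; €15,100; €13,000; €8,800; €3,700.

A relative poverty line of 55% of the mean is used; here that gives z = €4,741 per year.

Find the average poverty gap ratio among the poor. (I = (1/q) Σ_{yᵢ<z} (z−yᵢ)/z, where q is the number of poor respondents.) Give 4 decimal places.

0.3461

Below z: €2,500, €3,700 (q = 2 of N = 5).
Shortfall ratios (z−y)/z: 0.4727, 0.2196; sum = 0.692259.
I averages over the q = 2 poor units only: 0.692259 / 2 = 0.3461.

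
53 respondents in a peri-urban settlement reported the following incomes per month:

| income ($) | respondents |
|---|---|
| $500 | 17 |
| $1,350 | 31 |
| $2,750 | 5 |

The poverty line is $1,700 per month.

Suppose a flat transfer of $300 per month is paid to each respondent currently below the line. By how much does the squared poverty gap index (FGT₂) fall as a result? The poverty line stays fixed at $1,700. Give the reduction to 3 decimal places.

Before: below the line — 17×$500, 31×$1,350; squared poverty gap index (FGT₂) = 0.18462.
After the $300 transfer: below the line — 17×$800, 31×$1,650; squared poverty gap index (FGT₂) = 0.09041.
Reduction = 0.18462 − 0.09041 = 0.094.

0.094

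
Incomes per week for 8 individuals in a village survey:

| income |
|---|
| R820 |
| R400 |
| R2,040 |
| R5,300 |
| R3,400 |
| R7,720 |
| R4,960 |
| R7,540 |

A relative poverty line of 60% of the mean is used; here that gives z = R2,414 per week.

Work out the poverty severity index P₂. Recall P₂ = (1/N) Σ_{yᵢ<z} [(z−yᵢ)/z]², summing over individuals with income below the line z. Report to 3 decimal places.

0.145

Below the line: R400, R820, R2,040 (q = 3 of N = 8).
Shortfall ratios: (2414−400)/2414 = 0.8343; (2414−820)/2414 = 0.6603; (2414−2040)/2414 = 0.1549.
Squared: 0.6961; 0.4360; 0.0240.
Sum = 1.156075; P₂ = 1.156075 / 8 = 0.145.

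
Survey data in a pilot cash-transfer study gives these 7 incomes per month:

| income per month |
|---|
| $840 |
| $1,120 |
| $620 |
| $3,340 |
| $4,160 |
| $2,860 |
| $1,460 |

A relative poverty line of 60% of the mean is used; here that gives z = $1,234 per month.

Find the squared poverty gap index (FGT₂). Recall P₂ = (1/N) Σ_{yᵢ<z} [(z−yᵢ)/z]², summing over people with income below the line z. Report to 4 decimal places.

0.0512

Incomes under z: $620, $840, $1,120 (q = 3 of N = 7).
Relative gaps: (1234−620)/1234 = 0.4976; (1234−840)/1234 = 0.3193; (1234−1120)/1234 = 0.0924.
Squared: 0.2476; 0.1019; 0.0085.
Sum = 0.358053; P₂ = 0.358053 / 7 = 0.0512.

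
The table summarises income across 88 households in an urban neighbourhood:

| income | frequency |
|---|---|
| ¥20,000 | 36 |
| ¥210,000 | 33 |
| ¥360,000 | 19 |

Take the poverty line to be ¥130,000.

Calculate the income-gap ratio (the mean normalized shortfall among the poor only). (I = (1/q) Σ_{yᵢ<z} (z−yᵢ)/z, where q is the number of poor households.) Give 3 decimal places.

Below the line: 36×¥20,000 (q = 36 of N = 88).
Relative gaps: 0.8462 (×36); sum = 30.461538.
I averages over the q = 36 poor units only: 30.461538 / 36 = 0.846.

0.846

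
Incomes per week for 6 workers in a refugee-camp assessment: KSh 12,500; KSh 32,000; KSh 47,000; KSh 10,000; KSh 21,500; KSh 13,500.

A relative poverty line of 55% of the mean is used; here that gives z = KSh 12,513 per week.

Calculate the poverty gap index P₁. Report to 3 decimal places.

0.034

Poor units: KSh 10,000, KSh 12,500 (q = 2 of N = 6).
Gap ratios (z−y)/z: (12513−10000)/12513 = 0.2008; (12513−12500)/12513 = 0.0010.
Sum of shortfalls = 0.201870; P₁ averages over all N: 0.201870 / 6 = 0.034.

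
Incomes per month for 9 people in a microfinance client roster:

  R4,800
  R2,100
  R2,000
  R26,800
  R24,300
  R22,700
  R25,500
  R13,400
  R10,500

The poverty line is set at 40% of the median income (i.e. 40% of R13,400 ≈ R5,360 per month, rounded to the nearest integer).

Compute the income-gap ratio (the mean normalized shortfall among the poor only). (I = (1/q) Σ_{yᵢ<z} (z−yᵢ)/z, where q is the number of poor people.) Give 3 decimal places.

Below the line: R2,000, R2,100, R4,800 (q = 3 of N = 9).
Relative gaps: 0.6269, 0.6082, 0.1045; sum = 1.339552.
The income-gap ratio divides by q (the poor only): 1.339552 / 3 = 0.447.

0.447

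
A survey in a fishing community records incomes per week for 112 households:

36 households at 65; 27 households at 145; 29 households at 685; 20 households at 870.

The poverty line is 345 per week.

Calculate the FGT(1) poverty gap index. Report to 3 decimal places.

0.401

Below z: 36×65, 27×145 (q = 63 of N = 112).
Gap ratios (z−y)/z: (345−65)/345 = 0.8116 (×36); (345−145)/345 = 0.5797 (×27).
Sum of shortfalls = 44.869565; P₁ averages over all N: 44.869565 / 112 = 0.401.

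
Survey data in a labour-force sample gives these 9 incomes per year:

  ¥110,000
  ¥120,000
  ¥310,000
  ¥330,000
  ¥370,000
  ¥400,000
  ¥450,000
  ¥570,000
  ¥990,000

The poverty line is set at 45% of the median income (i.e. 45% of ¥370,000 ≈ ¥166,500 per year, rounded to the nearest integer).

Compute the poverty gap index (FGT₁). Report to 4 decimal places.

0.0687

Below the line: ¥110,000, ¥120,000 (q = 2 of N = 9).
Relative gaps: (166500−110000)/166500 = 0.3393; (166500−120000)/166500 = 0.2793.
Σ = 0.618619. Dividing by the full population N = 9 gives P₁ = 0.0687.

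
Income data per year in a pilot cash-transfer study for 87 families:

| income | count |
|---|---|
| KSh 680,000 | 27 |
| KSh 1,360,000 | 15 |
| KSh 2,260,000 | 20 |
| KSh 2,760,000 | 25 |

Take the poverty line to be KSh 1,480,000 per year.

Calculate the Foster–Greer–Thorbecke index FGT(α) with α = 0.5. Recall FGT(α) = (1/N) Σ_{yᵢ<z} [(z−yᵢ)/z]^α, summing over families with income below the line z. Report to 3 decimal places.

0.277

Below the line: 27×KSh 680,000, 15×KSh 1,360,000 (q = 42 of N = 87).
Gap ratios (z−y)/z: (1480000−680000)/1480000 = 0.5405 (×27); (1480000−1360000)/1480000 = 0.0811 (×15).
Raised to α = 0.5: 0.73521 (×27); 0.28475 (×15).
Sum = 24.122006; FGT(0.5) = 24.122006 / 87 = 0.277.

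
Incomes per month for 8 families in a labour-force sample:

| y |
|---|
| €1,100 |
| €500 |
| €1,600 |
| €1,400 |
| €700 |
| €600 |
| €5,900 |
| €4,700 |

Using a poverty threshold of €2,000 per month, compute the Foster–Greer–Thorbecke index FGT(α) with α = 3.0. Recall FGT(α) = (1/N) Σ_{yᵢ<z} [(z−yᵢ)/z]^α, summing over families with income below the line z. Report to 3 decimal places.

Below the line: €500, €600, €700, €1,100, €1,400, €1,600 (q = 6 of N = 8).
Gap ratios (z−y)/z: (2000−500)/2000 = 0.7500; (2000−600)/2000 = 0.7000; (2000−700)/2000 = 0.6500; (2000−1100)/2000 = 0.4500; (2000−1400)/2000 = 0.3000; (2000−1600)/2000 = 0.2000.
Raised to α = 3.0: 0.42188; 0.34300; 0.27463; 0.09113; 0.02700; 0.00800.
Sum = 1.165625; FGT(3.0) = 1.165625 / 8 = 0.146.

0.146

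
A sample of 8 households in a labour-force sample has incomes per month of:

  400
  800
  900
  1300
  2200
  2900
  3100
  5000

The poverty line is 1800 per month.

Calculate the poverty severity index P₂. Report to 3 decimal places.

0.155

Below the line: 400, 800, 900, 1300 (q = 4 of N = 8).
Shortfall ratios: (1800−400)/1800 = 0.7778; (1800−800)/1800 = 0.5556; (1800−900)/1800 = 0.5000; (1800−1300)/1800 = 0.2778.
Squared: 0.6049; 0.3086; 0.2500; 0.0772.
Sum = 1.240741; P₂ = 1.240741 / 8 = 0.155.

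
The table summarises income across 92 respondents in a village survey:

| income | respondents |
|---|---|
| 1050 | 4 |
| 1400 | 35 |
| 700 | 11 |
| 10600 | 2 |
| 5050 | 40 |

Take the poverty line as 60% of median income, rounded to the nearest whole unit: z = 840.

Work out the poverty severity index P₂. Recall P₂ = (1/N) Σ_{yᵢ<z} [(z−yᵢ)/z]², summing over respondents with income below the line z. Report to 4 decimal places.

0.0033

Incomes under z: 11×700 (q = 11 of N = 92).
Normalized shortfalls: (840−700)/840 = 0.1667 (×11).
Squared: 0.0278 (×11).
Sum = 0.305556; P₂ = 0.305556 / 92 = 0.0033.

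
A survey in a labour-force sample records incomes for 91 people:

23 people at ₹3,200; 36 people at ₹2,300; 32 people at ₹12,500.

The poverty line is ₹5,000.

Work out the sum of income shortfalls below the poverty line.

₹138,600

Poor units: 36×₹2,300, 23×₹3,200 (q = 59 of N = 91).
Individual gaps: 36×(5000−2300) = 97200; 23×(5000−3200) = 41400.
Aggregate gap = ₹138,600.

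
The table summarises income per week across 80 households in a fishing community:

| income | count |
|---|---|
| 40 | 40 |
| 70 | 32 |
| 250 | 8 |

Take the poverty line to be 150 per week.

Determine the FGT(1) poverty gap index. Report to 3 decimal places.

Below z: 40×40, 32×70 (q = 72 of N = 80).
Normalized shortfalls: (150−40)/150 = 0.7333 (×40); (150−70)/150 = 0.5333 (×32).
Sum of shortfalls = 46.400000; P₁ averages over all N: 46.400000 / 80 = 0.580.

0.580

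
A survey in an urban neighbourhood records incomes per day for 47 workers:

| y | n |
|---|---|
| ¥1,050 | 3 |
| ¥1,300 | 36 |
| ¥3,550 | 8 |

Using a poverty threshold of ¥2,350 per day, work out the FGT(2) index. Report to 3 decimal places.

Poor units: 3×¥1,050, 36×¥1,300 (q = 39 of N = 47).
Relative gaps: (2350−1050)/2350 = 0.5532 (×3); (2350−1300)/2350 = 0.4468 (×36).
Squared: 0.3060 (×3); 0.1996 (×36).
Sum = 8.105025; P₂ = 8.105025 / 47 = 0.172.

0.172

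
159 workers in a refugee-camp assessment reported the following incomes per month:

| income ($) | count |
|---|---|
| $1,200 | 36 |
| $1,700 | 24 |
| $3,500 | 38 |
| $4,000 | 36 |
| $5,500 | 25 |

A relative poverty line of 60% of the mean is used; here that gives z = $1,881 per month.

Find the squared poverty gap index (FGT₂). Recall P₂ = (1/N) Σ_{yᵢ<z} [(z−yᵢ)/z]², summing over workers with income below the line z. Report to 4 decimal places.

0.0311

Incomes under z: 36×$1,200, 24×$1,700 (q = 60 of N = 159).
Gap ratios (z−y)/z: (1881−1200)/1881 = 0.3620 (×36); (1881−1700)/1881 = 0.0962 (×24).
Squared: 0.1311 (×36); 0.0093 (×24).
Sum = 4.940889; P₂ = 4.940889 / 159 = 0.0311.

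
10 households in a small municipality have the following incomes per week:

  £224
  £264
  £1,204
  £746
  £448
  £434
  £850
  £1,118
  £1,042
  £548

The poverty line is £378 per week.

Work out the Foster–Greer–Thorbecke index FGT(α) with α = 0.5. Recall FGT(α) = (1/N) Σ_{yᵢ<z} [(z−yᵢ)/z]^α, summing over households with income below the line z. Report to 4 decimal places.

0.1187

Below the line: £224, £264 (q = 2 of N = 10).
Shortfall ratios: (378−224)/378 = 0.4074; (378−264)/378 = 0.3016.
Raised to α = 0.5: 0.63828; 0.54917.
Sum = 1.187454; FGT(0.5) = 1.187454 / 10 = 0.1187.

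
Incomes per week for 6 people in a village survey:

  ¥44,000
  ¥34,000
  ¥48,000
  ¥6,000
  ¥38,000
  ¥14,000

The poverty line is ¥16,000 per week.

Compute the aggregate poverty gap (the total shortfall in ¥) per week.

¥12,000

Below z: ¥6,000, ¥14,000 (q = 2 of N = 6).
Individual gaps: 16000−6000 = 10000; 16000−14000 = 2000.
Aggregate gap = ¥12,000.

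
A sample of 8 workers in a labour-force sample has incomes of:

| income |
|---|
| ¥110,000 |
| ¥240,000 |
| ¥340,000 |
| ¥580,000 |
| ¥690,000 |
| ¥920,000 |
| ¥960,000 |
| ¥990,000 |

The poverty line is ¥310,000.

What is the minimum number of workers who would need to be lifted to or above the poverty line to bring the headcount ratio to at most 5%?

Currently q = 2 of N = 8 are below the line (H = 0.250).
A headcount ratio of at most 5% allows at most ⌊0.05 × 8⌋ = 0 poor workers.
So at least 2 − 0 = 2 must be lifted.

2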